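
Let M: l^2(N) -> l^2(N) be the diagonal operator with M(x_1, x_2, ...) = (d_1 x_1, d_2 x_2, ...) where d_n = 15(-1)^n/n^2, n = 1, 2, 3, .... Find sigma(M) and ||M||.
sigma(M) = {15(-1)^n/n^2 : n ≥ 1} ∪ {0}; ||M|| = 15

A bounded diagonal operator on l^2 with diagonal entries d_n has spectrum equal to the closure of {d_n : n ≥ 1}: every d_n is an eigenvalue (with eigenvector e_n), so {d_n} ⊂ sigma(M); the spectrum is closed, so its closure is too; and for lambda not in the closure, (M - lambda I) has bounded inverse (the diagonal entries 1/(d_n - lambda) are bounded). For our sequence d_n = 15(-1)^n/n^2, n = 1, 2, 3, ...:
  - {d_n} = {15(-1)^n/n^2 : n ≥ 1}; the only limit point is 0
  - closure = {15(-1)^n/n^2 : n ≥ 1} ∪ {0}
For the norm: a diagonal operator has ||M|| = sup_n |d_n|. Here |d_n| = 15/n^2 is decreasing, so sup_n |d_n| = |d_1| = 15. So ||M|| = 15.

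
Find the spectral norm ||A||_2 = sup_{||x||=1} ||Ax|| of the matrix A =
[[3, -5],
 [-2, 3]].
||A||_2 = sqrt((47 + sqrt(2205))/2) ≈ 6.8541 (= sqrt(largest eigenvalue of A^T A))

||A||_2 = sigma_max(A) = sqrt(lambda_max(A^T A)). Form the symmetric matrix M = A^T A =
[[13, -21],
 [-21, 34]].
Its characteristic polynomial (trace, determinant of M give the coefficients) is
  p(λ) = det(λ I - M) = λ^2 - 47λ + 1.
For λ^2 - 47λ + 1 the discriminant is 2205. It is nonnegative but not a perfect square, so the roots are real and irrational: λ = (47 ± sqrt(2205))/2 ≈ 46.9787, 0.0213.
So the eigenvalues of A^T A are ≈ 0.0213, 46.9787 (all ≥ 0, as they must be for A^T A). The largest is λ_max = (47 + sqrt(2205))/2 ≈ 46.9787, hence ||A||_2 = sqrt(λ_max) = sqrt((47 + sqrt(2205))/2) ≈ 6.8541.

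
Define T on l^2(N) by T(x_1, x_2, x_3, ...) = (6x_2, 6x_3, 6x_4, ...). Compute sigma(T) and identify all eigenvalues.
sigma(T) = closed disk {z in C : |z| ≤ 6}; sigma_p(T) = open disk {z in C : |z| < 6}

Note T = 6·V where V is the unit left shift (V x)_k = x_{k+1}; so sigma(T) = 6·sigma(V) and ||T|| = 6||V||. ||T x||^2 = 36sum_{k≥2} |x_k|^2 ≤ 36||x||^2, with equality on {x : x_1 = 0}, so ||T|| = 6. For any lambda with |lambda| < 6, set r = lambda/6 (|r| < 1); the vector x = (1, r, r^2, ...) is in l^2 and satisfies T x = 6(r, r^2, ...) = lambda x, so lambda is an eigenvalue. On the boundary |lambda| = 6 the geometric series diverges, so no l^2 eigenvector exists, but these lambda lie in the approximate point spectrum. Hence sigma(T) is the closed disk of radius 6 and sigma_p(T) is the open disk.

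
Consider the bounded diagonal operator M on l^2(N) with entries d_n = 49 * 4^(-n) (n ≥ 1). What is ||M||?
||M|| = 49/4 (attained at n = 1)

For M diagonal, ||M|| = sup_n |d_n|. The sequence d_n = 49 * 4^(-n) is positive and strictly decreasing (ratio 4^(-1) < 1), so the supremum is d_1 = 49/4. Hence ||M|| = 49/4.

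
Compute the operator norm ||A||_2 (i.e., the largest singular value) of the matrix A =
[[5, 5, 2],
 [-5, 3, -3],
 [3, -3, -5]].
||A||_2 ≈ 8.1175 (= sqrt(largest eigenvalue of A^T A))

||A||_2 = sigma_max(A) = sqrt(lambda_max(A^T A)). Form the symmetric matrix M = A^T A =
[[59, 1, 10],
 [1, 43, 16],
 [10, 16, 38]].
Its characteristic polynomial (trace, sum of principal 2x2 minors, determinant of M give the coefficients) is
  p(λ) = det(λ I - M) = λ^3 - 140λ^2 + 6056λ - 77284.
No integer candidate from the rational root theorem (±divisors of 77284) is a root, so the roots are irrational. The cubic discriminant is Δ = 319335504 > 0, so there are three distinct real roots. p(22) = -1164 and p(23) = 111 have opposite signs, so a root lies in (22, 23); Newton's method refines it to λ ≈ 22.9082. p(51) = 83 and p(52) = -324 have opposite signs, so a root lies in (51, 52); Newton's method refines it to λ ≈ 51.1984. p(65) = -519 and p(66) = 68 have opposite signs, so a root lies in (65, 66); Newton's method refines it to λ ≈ 65.8934. Check (Vieta): the three roots sum to 140, matching tr M = 140.
So the eigenvalues of A^T A are ≈ 22.9082, 51.1984, 65.8934 (all ≥ 0, as they must be for A^T A). The largest is λ_max ≈ 65.8934, hence ||A||_2 = sqrt(λ_max) ≈ 8.1175.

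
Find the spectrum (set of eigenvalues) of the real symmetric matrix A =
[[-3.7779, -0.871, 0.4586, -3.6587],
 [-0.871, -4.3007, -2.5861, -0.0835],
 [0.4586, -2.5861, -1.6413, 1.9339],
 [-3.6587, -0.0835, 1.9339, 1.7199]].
sigma(A) ≈ {-6, 0, 4} (-6 with multiplicity 2)

A is real symmetric, so its spectrum consists of real eigenvalues. Expanding the characteristic polynomial of the displayed matrix gives
  det(λ I - A) = p(λ) = λ^4 + (8)λ^3 + (-12)λ^2 + (-144)λ + (0.0064).
Solving p(λ) = 0 yields eigenvalues ≈ -6, -6, 0, 4. (A is shown rounded to 4 decimals, so these recover the underlying integer eigenvalues to within that precision.)
Verification: the trace of A = -8 equals the sum of eigenvalues -8, and det(A) ≈ 0.0064 matches the eigenvalue product 0.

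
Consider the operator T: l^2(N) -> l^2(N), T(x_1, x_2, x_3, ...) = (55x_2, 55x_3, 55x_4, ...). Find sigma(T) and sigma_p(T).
sigma(T) = closed disk {z in C : |z| ≤ 55}; sigma_p(T) = open disk {z in C : |z| < 55}

Note T = 55·V where V is the unit left shift (V x)_k = x_{k+1}; so sigma(T) = 55·sigma(V) and ||T|| = 55||V||. ||T x||^2 = 3025sum_{k≥2} |x_k|^2 ≤ 3025||x||^2, with equality on {x : x_1 = 0}, so ||T|| = 55. For any lambda with |lambda| < 55, set r = lambda/55 (|r| < 1); the vector x = (1, r, r^2, ...) is in l^2 and satisfies T x = 55(r, r^2, ...) = lambda x, so lambda is an eigenvalue. On the boundary |lambda| = 55 the geometric series diverges, so no l^2 eigenvector exists, but these lambda lie in the approximate point spectrum. Hence sigma(T) is the closed disk of radius 55 and sigma_p(T) is the open disk.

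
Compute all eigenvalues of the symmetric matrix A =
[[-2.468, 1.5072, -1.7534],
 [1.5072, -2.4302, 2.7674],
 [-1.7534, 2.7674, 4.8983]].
sigma(A) ≈ {-5, -1, 6}

A is real symmetric, so its spectrum consists of real eigenvalues. Expanding the characteristic polynomial of the displayed matrix gives
  det(λ I - A) = p(λ) = λ^3 + (0)λ^2 + (-31)λ + (-29.9971).
Solving p(λ) = 0 yields eigenvalues ≈ -5, -1, 6. (A is shown rounded to 4 decimals, so these recover the underlying integer eigenvalues to within that precision.)
Verification: the trace of A = 0 equals the sum of eigenvalues 0, and det(A) ≈ 29.9971 matches the eigenvalue product 30.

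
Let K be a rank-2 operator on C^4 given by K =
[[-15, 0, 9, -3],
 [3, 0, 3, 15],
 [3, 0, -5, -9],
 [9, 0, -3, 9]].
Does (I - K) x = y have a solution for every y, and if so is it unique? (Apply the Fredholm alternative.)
(I - K) is invertible (det(I - K) = -120 ≠ 0), so for every y in C^4 the equation (I - K) x = y has a unique solution.

K has rank 2 and factors as K = U V^T = u1 v1^T + u2 v2^T with u1 = (-2, -2, 2, 0), v1 = (3, 0, -3, -3), u2 = (3, -3, 1, -3), v2 = (-3, 0, 1, -3) (multiplying out reproduces the displayed K). The nonzero eigenvalues of U V^T coincide with those of the 2 x 2 matrix G = V^T U = [[v1·u1, v1·u2], [v2·u1, v2·u2]] = [[-12, 15], [8, 1]], and by the Sylvester determinant identity det(I_4 - U V^T) = det(I_2 - V^T U) = det([[13, -15], [-8, 0]]) = (13)(0) - (-15)(-8) = -120. (Direct check: I - K =
[[16, 0, -9, 3],
 [-3, 1, -3, -15],
 [-3, 0, 6, 9],
 [-9, 0, 3, -8]]
has determinant -120.) The finite-dimensional Fredholm alternative says: either (I - K) is invertible, or ker(I - K) ≠ {0} and then range(I - K) = ker((I - K)^*)^⊥, with dim ker(I - K) = dim ker((I - K)^*). Since det(I - K) ≠ 0, 1 is not an eigenvalue of K and ker(I - K) = {0}, so we are in the first case: for every y there is a unique x = (I - K)^(-1) y. (Explicitly, by the Woodbury identity, (I - U V^T)^(-1) = I + U (I_2 - G)^(-1) V^T.)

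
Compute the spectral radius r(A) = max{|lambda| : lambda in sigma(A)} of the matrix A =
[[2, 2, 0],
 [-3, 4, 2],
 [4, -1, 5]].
r(A) ≈ 5.6998

The eigenvalues of A are the roots of its characteristic polynomial. With M = A (coefficients from the trace, the sum of principal 2x2 minors, and det A):
  p(λ) = det(λ I - M) = λ^3 - 11λ^2 + 46λ - 90.
No integer candidate from the rational root theorem (±divisors of 90) is a root, so the roots are irrational. The cubic discriminant is Δ = -11448 < 0, so there is one real root and a complex-conjugate pair. p(5) = -10 and p(6) = 6 have opposite signs, so a root lies in (5, 6); Newton's method refines it to λ ≈ 5.6998. Dividing out (λ - (5.6998)) leaves approximately λ^2 - 5.3002λ + 15.7899. For λ^2 - 5.3002λ + 15.7899 the discriminant is -35.068. It is negative, so the remaining roots are the complex-conjugate pair λ ≈ 2.6501 ± 2.9609i. Their product equals the constant term, so |λ|^2 ≈ 15.7899 and |λ| ≈ 3.9737.
Thus the eigenvalues (to 4 decimals) are 5.6998 (modulus 5.6998); 2.6501 ± 2.9609i (modulus 3.9737). The spectral radius is the largest modulus: r(A) ≈ 5.6998. (Cross-check: r(A) ≤ ||A||_2 ≈ 6.7082; equality holds whenever A is normal, though it can also hold for some non-normal A.)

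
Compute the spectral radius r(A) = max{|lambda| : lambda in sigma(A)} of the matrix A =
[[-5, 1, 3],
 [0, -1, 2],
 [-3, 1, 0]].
r(A) ≈ 2.9941

The eigenvalues of A are the roots of its characteristic polynomial. With M = A (coefficients from the trace, the sum of principal 2x2 minors, and det A):
  p(λ) = det(λ I - M) = λ^3 + 6λ^2 + 12λ + 5.
No integer candidate from the rational root theorem (±divisors of 5) is a root, so the roots are irrational. The cubic discriminant is Δ = -243 < 0, so there is one real root and a complex-conjugate pair. p(-1) = -2 and p(0) = 5 have opposite signs, so a root lies in (-1, 0); Newton's method refines it to λ ≈ -0.5578. Dividing out (λ - (-0.5578)) leaves approximately λ^2 + 5.4422λ + 8.9646. For λ^2 + 5.4422λ + 8.9646 the discriminant is -6.2403. It is negative, so the remaining roots are the complex-conjugate pair λ ≈ -2.7211 ± 1.249i. Their product equals the constant term, so |λ|^2 ≈ 8.9646 and |λ| ≈ 2.9941.
Thus the eigenvalues (to 4 decimals) are -0.5578 (modulus 0.5578); -2.7211 ± 1.249i (modulus 2.9941). The spectral radius is the largest modulus: r(A) ≈ 2.9941. (Cross-check: r(A) ≤ ||A||_2 ≈ 6.5755; equality holds whenever A is normal, though it can also hold for some non-normal A.)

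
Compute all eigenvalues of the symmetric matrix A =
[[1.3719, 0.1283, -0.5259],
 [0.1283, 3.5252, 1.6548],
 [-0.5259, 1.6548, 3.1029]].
sigma(A) ≈ {1, 2, 5}

A is real symmetric, so its spectrum consists of real eigenvalues. Expanding the characteristic polynomial of the displayed matrix gives
  det(λ I - A) = p(λ) = λ^3 + (-8)λ^2 + (17)λ + (-10).
Solving p(λ) = 0 yields eigenvalues ≈ 1, 2, 5. (A is shown rounded to 4 decimals, so these recover the underlying integer eigenvalues to within that precision.)
Verification: the trace of A = 8 equals the sum of eigenvalues 8, and det(A) ≈ 10.0002 matches the eigenvalue product 10.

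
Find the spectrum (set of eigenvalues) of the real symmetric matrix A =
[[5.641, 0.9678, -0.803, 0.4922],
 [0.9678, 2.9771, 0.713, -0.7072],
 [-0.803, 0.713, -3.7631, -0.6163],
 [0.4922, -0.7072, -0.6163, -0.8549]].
sigma(A) ≈ {-4, -1, 3, 6}

A is real symmetric, so its spectrum consists of real eigenvalues. Expanding the characteristic polynomial of the displayed matrix gives
  det(λ I - A) = p(λ) = λ^4 + (-4)λ^3 + (-23)λ^2 + (54)λ + (71.9965).
Solving p(λ) = 0 yields eigenvalues ≈ -4, -1, 3, 6. (A is shown rounded to 4 decimals, so these recover the underlying integer eigenvalues to within that precision.)
Verification: the trace of A = 4 equals the sum of eigenvalues 4, and det(A) ≈ 71.9965 matches the eigenvalue product 72.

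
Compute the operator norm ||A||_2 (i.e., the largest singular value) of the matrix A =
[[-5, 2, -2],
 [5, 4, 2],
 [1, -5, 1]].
||A||_2 ≈ 7.8001 (= sqrt(largest eigenvalue of A^T A))

||A||_2 = sigma_max(A) = sqrt(lambda_max(A^T A)). Form the symmetric matrix M = A^T A =
[[51, 5, 21],
 [5, 45, -1],
 [21, -1, 9]].
Its characteristic polynomial (trace, sum of principal 2x2 minors, determinant of M give the coefficients) is
  p(λ) = det(λ I - M) = λ^3 - 105λ^2 + 2692λ - 324.
No integer candidate from the rational root theorem (±divisors of 324) is a root, so the roots are irrational. The cubic discriminant is Δ = 2007800816 > 0, so there are three distinct real roots. p(0) = -324 and p(1) = 2264 have opposite signs, so a root lies in (0, 1); Newton's method refines it to λ ≈ 0.1209. p(44) = 28 and p(45) = -684 have opposite signs, so a root lies in (44, 45); Newton's method refines it to λ ≈ 44.0379. p(60) = -804 and p(61) = 164 have opposite signs, so a root lies in (60, 61); Newton's method refines it to λ ≈ 60.8412. Check (Vieta): the three roots sum to 105, matching tr M = 105.
So the eigenvalues of A^T A are ≈ 0.1209, 44.0379, 60.8412 (all ≥ 0, as they must be for A^T A). The largest is λ_max ≈ 60.8412, hence ||A||_2 = sqrt(λ_max) ≈ 7.8001.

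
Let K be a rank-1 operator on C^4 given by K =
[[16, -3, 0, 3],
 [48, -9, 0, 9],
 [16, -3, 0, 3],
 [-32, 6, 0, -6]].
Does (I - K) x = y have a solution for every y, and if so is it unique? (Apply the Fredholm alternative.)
(I - K) is singular (det(I - K) = 0, i.e. 1 ∈ sigma(K)). (I - K) x = y is solvable iff y ⊥ ker((I - K)^*) = span{(16, -3, 0, 3)}, i.e. iff 16y_1 - 3y_2 + 3y_4 = 0. When solvable, the solutions are x = y + c·(1, 3, 1, -2), c arbitrary (ker(I - K) = span{(1, 3, 1, -2)}, dimension 1).

K has rank 1, so it is an outer product K = u v^T: every row of K is a multiple of one row vector. Reading off the entries, u = (1, 3, 1, -2) and v = (16, -3, 0, 3) (row i of K equals u_i·v^T). A rank-one matrix u v^T satisfies K u = u (v·u) and kills the (3)-dimensional subspace v^⊥, so its characteristic polynomial is lambda^3 (lambda - v·u) with v·u = tr K = 1. Hence the eigenvalues of I - K are 1 (multiplicity 3) and 1 - (1) = 0, so det(I - K) = 0. (Direct check: I - K =
[[-15, 3, 0, -3],
 [-48, 10, 0, -9],
 [-16, 3, 1, -3],
 [32, -6, 0, 7]]
has determinant 0.) So 1 is an eigenvalue of K and (I - K) is not invertible. The finite-dimensional Fredholm alternative says: either (I - K) is invertible, or ker(I - K) ≠ {0} and then range(I - K) = ker((I - K)^*)^⊥, with dim ker(I - K) = dim ker((I - K)^*). We are in the second case, so we need both kernels. Kernel of I - K: (I - K) u = u - u (v·u) = u - u = 0, so ker(I - K) = span{u} = span{(1, 3, 1, -2)} (it is exactly 1-dimensional because rank(I - K) = 3). Kernel of the adjoint: K is real, so (I - K)^* = I - K^T = I - v u^T, and (I - v u^T) v = v - v (u·v) = 0; hence ker((I - K)^*) = span{v} = span{(16, -3, 0, 3)}. Therefore (I - K) x = y is solvable iff <y, v> = 0, i.e. iff 16y_1 - 3y_2 + 3y_4 = 0. When this holds, K y = u (v·y) = 0, so (I - K) y = y and x = y is a particular solution; the full solution set is the line x = y + c·u = y + c·(1, 3, 1, -2), c ∈ C.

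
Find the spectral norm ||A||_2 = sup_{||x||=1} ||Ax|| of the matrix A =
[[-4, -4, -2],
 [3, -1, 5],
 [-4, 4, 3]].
||A||_2 ≈ 7.3835 (= sqrt(largest eigenvalue of A^T A))

||A||_2 = sigma_max(A) = sqrt(lambda_max(A^T A)). Form the symmetric matrix M = A^T A =
[[41, -3, 11],
 [-3, 33, 15],
 [11, 15, 38]].
Its characteristic polynomial (trace, sum of principal 2x2 minors, determinant of M give the coefficients) is
  p(λ) = det(λ I - M) = λ^3 - 112λ^2 + 3810λ - 36864.
No integer candidate from the rational root theorem (±divisors of 36864) is a root, so the roots are irrational. The cubic discriminant is Δ = 158669280 > 0, so there are three distinct real roots. p(16) = -480 and p(17) = 451 have opposite signs, so a root lies in (16, 17); Newton's method refines it to λ ≈ 16.4988. p(40) = 336 and p(41) = -5 have opposite signs, so a root lies in (40, 41); Newton's method refines it to λ ≈ 40.9849. p(54) = -252 and p(55) = 261 have opposite signs, so a root lies in (54, 55); Newton's method refines it to λ ≈ 54.5163. Check (Vieta): the three roots sum to 112, matching tr M = 112.
So the eigenvalues of A^T A are ≈ 16.4988, 40.9849, 54.5163 (all ≥ 0, as they must be for A^T A). The largest is λ_max ≈ 54.5163, hence ||A||_2 = sqrt(λ_max) ≈ 7.3835.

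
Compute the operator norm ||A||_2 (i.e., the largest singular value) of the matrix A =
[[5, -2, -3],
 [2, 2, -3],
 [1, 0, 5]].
||A||_2 ≈ 7.3497 (= sqrt(largest eigenvalue of A^T A))

||A||_2 = sigma_max(A) = sqrt(lambda_max(A^T A)). Form the symmetric matrix M = A^T A =
[[30, -6, -16],
 [-6, 8, 0],
 [-16, 0, 43]].
Its characteristic polynomial (trace, sum of principal 2x2 minors, determinant of M give the coefficients) is
  p(λ) = det(λ I - M) = λ^3 - 81λ^2 + 1582λ - 6724.
No integer candidate from the rational root theorem (±divisors of 6724) is a root, so the roots are irrational. The cubic discriminant is Δ = 578051348 > 0, so there are three distinct real roots. p(5) = -714 and p(6) = 68 have opposite signs, so a root lies in (5, 6); Newton's method refines it to λ ≈ 5.9061. p(21) = 38 and p(22) = -476 have opposite signs, so a root lies in (21, 22); Newton's method refines it to λ ≈ 21.0762. p(54) = -28 and p(55) = 1636 have opposite signs, so a root lies in (54, 55); Newton's method refines it to λ ≈ 54.0177. Check (Vieta): the three roots sum to 81, matching tr M = 81.
So the eigenvalues of A^T A are ≈ 5.9061, 21.0762, 54.0177 (all ≥ 0, as they must be for A^T A). The largest is λ_max ≈ 54.0177, hence ||A||_2 = sqrt(λ_max) ≈ 7.3497.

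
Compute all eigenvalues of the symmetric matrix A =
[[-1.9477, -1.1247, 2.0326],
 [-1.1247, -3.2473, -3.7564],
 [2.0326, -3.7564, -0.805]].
sigma(A) ≈ {-6, -3, 3}

A is real symmetric, so its spectrum consists of real eigenvalues. Expanding the characteristic polynomial of the displayed matrix gives
  det(λ I - A) = p(λ) = λ^3 + (6)λ^2 + (-9)λ + (-54).
Solving p(λ) = 0 yields eigenvalues ≈ -6, -3, 3. (A is shown rounded to 4 decimals, so these recover the underlying integer eigenvalues to within that precision.)
Verification: the trace of A = -6 equals the sum of eigenvalues -6, and det(A) ≈ 54.0008 matches the eigenvalue product 54.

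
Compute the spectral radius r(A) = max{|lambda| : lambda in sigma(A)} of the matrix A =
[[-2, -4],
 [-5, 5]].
r(A) = (3 + sqrt(129))/2 ≈ 7.1789

The eigenvalues of A are the roots of its characteristic polynomial. With M = A (coefficients from the trace and determinant):
  p(λ) = det(λ I - M) = λ^2 - 3λ - 30.
For λ^2 - 3λ - 30 the discriminant is 129. It is nonnegative but not a perfect square, so the roots are real and irrational: λ = (3 ± sqrt(129))/2 ≈ 7.1789, -4.1789.
Thus the eigenvalues (to 4 decimals) are 7.1789 (modulus 7.1789); -4.1789 (modulus 4.1789). The spectral radius is the largest modulus: r(A) = (3 + sqrt(129))/2 ≈ 7.1789. (Cross-check: r(A) ≤ ||A||_2 ≈ 7.282; equality holds whenever A is normal, though it can also hold for some non-normal A.)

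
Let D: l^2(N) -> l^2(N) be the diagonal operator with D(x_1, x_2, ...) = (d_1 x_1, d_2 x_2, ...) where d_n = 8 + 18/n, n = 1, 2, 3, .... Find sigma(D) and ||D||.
sigma(D) = {8 + 18/n : n ≥ 1} ∪ {8}; ||D|| = 26

A bounded diagonal operator on l^2 with diagonal entries d_n has spectrum equal to the closure of {d_n : n ≥ 1}: every d_n is an eigenvalue (with eigenvector e_n), so {d_n} ⊂ sigma(D); the spectrum is closed, so its closure is too; and for lambda not in the closure, (D - lambda I) has bounded inverse (the diagonal entries 1/(d_n - lambda) are bounded). For our sequence d_n = 8 + 18/n, n = 1, 2, 3, ...:
  - {d_n} = {8 + 18/n : n ≥ 1}; the only limit point is 8
  - closure = {8 + 18/n : n ≥ 1} ∪ {8}
For the norm: a diagonal operator has ||D|| = sup_n |d_n|. Here d_n = 8 + 18/n is positive and decreasing, so sup_n |d_n| = d_1 = 8 + 18 = 26. So ||D|| = 26.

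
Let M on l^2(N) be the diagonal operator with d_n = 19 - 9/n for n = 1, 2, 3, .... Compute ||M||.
||M|| = 19

For a diagonal operator on l^2 with entries d_n, ||M|| = sup_n |d_n|. Here d_1 = 10, d_2 = 29/2, ..., and d_n = 19 - 9/n increases monotonically toward 19. All terms lie in [10, 19), so |d_n| = d_n and the supremum is the limit 19, which is not attained by any individual d_n. Hence ||M|| = 19.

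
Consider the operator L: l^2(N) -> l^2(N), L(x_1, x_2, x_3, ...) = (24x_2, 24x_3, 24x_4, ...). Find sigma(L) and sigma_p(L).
sigma(L) = closed disk {z in C : |z| ≤ 24}; sigma_p(L) = open disk {z in C : |z| < 24}

Note L = 24·V where V is the unit left shift (V x)_k = x_{k+1}; so sigma(L) = 24·sigma(V) and ||L|| = 24||V||. ||L x||^2 = 576sum_{k≥2} |x_k|^2 ≤ 576||x||^2, with equality on {x : x_1 = 0}, so ||L|| = 24. For any lambda with |lambda| < 24, set r = lambda/24 (|r| < 1); the vector x = (1, r, r^2, ...) is in l^2 and satisfies L x = 24(r, r^2, ...) = lambda x, so lambda is an eigenvalue. On the boundary |lambda| = 24 the geometric series diverges, so no l^2 eigenvector exists, but these lambda lie in the approximate point spectrum. Hence sigma(L) is the closed disk of radius 24 and sigma_p(L) is the open disk.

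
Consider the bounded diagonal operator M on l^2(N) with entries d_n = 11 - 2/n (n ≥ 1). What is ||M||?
||M|| = 11

For a diagonal operator on l^2 with entries d_n, ||M|| = sup_n |d_n|. Here d_1 = 9, d_2 = 10, ..., and d_n = 11 - 2/n increases monotonically toward 11. All terms lie in [9, 11), so |d_n| = d_n and the supremum is the limit 11, which is not attained by any individual d_n. Hence ||M|| = 11.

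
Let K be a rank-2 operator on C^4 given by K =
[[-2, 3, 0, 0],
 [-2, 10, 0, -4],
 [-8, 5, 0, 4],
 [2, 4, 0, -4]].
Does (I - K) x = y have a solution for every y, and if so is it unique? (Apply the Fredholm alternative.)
(I - K) is invertible (det(I - K) = -33 ≠ 0), so for every y in C^4 the equation (I - K) x = y has a unique solution.

K has rank 2 and factors as K = U V^T = u1 v1^T + u2 v2^T with u1 = (-1, -2, -3, 0), v1 = (2, -3, 0, 0), u2 = (0, -2, 2, -2), v2 = (-1, -2, 0, 2) (multiplying out reproduces the displayed K). The nonzero eigenvalues of U V^T coincide with those of the 2 x 2 matrix G = V^T U = [[v1·u1, v1·u2], [v2·u1, v2·u2]] = [[4, 6], [5, 0]], and by the Sylvester determinant identity det(I_4 - U V^T) = det(I_2 - V^T U) = det([[-3, -6], [-5, 1]]) = (-3)(1) - (-6)(-5) = -33. (Direct check: I - K =
[[3, -3, 0, 0],
 [2, -9, 0, 4],
 [8, -5, 1, -4],
 [-2, -4, 0, 5]]
has determinant -33.) The finite-dimensional Fredholm alternative says: either (I - K) is invertible, or ker(I - K) ≠ {0} and then range(I - K) = ker((I - K)^*)^⊥, with dim ker(I - K) = dim ker((I - K)^*). Since det(I - K) ≠ 0, 1 is not an eigenvalue of K and ker(I - K) = {0}, so we are in the first case: for every y there is a unique x = (I - K)^(-1) y. (Explicitly, by the Woodbury identity, (I - U V^T)^(-1) = I + U (I_2 - G)^(-1) V^T.)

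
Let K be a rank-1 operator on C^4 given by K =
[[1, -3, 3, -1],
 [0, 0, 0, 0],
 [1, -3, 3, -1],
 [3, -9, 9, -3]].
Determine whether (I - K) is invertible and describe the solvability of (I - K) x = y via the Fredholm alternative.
(I - K) is singular (det(I - K) = 0, i.e. 1 ∈ sigma(K)). (I - K) x = y is solvable iff y ⊥ ker((I - K)^*) = span{(1, -3, 3, -1)}, i.e. iff y_1 - 3y_2 + 3y_3 - y_4 = 0. When solvable, the solutions are x = y + c·(1, 0, 1, 3), c arbitrary (ker(I - K) = span{(1, 0, 1, 3)}, dimension 1).

K has rank 1, so it is an outer product K = u v^T: every row of K is a multiple of one row vector. Reading off the entries, u = (1, 0, 1, 3) and v = (1, -3, 3, -1) (row i of K equals u_i·v^T). A rank-one matrix u v^T satisfies K u = u (v·u) and kills the (3)-dimensional subspace v^⊥, so its characteristic polynomial is lambda^3 (lambda - v·u) with v·u = tr K = 1. Hence the eigenvalues of I - K are 1 (multiplicity 3) and 1 - (1) = 0, so det(I - K) = 0. (Direct check: I - K =
[[0, 3, -3, 1],
 [0, 1, 0, 0],
 [-1, 3, -2, 1],
 [-3, 9, -9, 4]]
has determinant 0.) So 1 is an eigenvalue of K and (I - K) is not invertible. The finite-dimensional Fredholm alternative says: either (I - K) is invertible, or ker(I - K) ≠ {0} and then range(I - K) = ker((I - K)^*)^⊥, with dim ker(I - K) = dim ker((I - K)^*). We are in the second case, so we need both kernels. Kernel of I - K: (I - K) u = u - u (v·u) = u - u = 0, so ker(I - K) = span{u} = span{(1, 0, 1, 3)} (it is exactly 1-dimensional because rank(I - K) = 3). Kernel of the adjoint: K is real, so (I - K)^* = I - K^T = I - v u^T, and (I - v u^T) v = v - v (u·v) = 0; hence ker((I - K)^*) = span{v} = span{(1, -3, 3, -1)}. Therefore (I - K) x = y is solvable iff <y, v> = 0, i.e. iff y_1 - 3y_2 + 3y_3 - y_4 = 0. When this holds, K y = u (v·y) = 0, so (I - K) y = y and x = y is a particular solution; the full solution set is the line x = y + c·u = y + c·(1, 0, 1, 3), c ∈ C.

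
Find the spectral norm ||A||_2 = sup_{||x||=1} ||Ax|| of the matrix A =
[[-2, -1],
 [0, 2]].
||A||_2 = sqrt((9 + sqrt(17))/2) ≈ 2.5616 (= sqrt(largest eigenvalue of A^T A))

||A||_2 = sigma_max(A) = sqrt(lambda_max(A^T A)). Form the symmetric matrix M = A^T A =
[[4, 2],
 [2, 5]].
Its characteristic polynomial (trace, determinant of M give the coefficients) is
  p(λ) = det(λ I - M) = λ^2 - 9λ + 16.
For λ^2 - 9λ + 16 the discriminant is 17. It is nonnegative but not a perfect square, so the roots are real and irrational: λ = (9 ± sqrt(17))/2 ≈ 6.5616, 2.4384.
So the eigenvalues of A^T A are ≈ 2.4384, 6.5616 (all ≥ 0, as they must be for A^T A). The largest is λ_max = (9 + sqrt(17))/2 ≈ 6.5616, hence ||A||_2 = sqrt(λ_max) = sqrt((9 + sqrt(17))/2) ≈ 2.5616.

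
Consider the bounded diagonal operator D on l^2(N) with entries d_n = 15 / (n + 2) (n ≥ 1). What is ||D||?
||D|| = 5 (attained at n = 1)

For D diagonal, ||D|| = sup_n |d_n| = sup_n 15/(n + 2). This is positive and strictly decreasing in n, so the supremum is attained at n = 1: d_1 = 15/(1 + 2) = 5. Hence ||D|| = 5.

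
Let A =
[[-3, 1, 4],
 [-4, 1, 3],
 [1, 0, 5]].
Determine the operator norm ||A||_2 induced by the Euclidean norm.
||A||_2 = sqrt((62 + sqrt(3840))/2) ≈ 7.873 (= sqrt(largest eigenvalue of A^T A))

||A||_2 = sigma_max(A) = sqrt(lambda_max(A^T A)). Form the symmetric matrix M = A^T A =
[[26, -7, -19],
 [-7, 2, 7],
 [-19, 7, 50]].
Its characteristic polynomial (trace, sum of principal 2x2 minors, determinant of M give the coefficients) is
  p(λ) = det(λ I - M) = λ^3 - 78λ^2 + 993λ - 16.
By the rational root theorem any rational root is an integer divisor of 16. Testing λ = 16: p(16) = 4096 - 19968 + 15888 - 16 = 0, so λ = 16 is a root. Dividing out (λ - 16) leaves p(λ) = (λ - 16)(λ^2 - 62λ + 1). For λ^2 - 62λ + 1 the discriminant is 3840. It is nonnegative but not a perfect square, so the roots are real and irrational: λ = (62 ± sqrt(3840))/2 ≈ 61.9839, 0.0161.
So the eigenvalues of A^T A are ≈ 0.0161, 16, 61.9839 (all ≥ 0, as they must be for A^T A). The largest is λ_max = (62 + sqrt(3840))/2 ≈ 61.9839, hence ||A||_2 = sqrt(λ_max) = sqrt((62 + sqrt(3840))/2) ≈ 7.873.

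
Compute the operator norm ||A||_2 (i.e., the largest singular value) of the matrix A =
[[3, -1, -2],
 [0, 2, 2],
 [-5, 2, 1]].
||A||_2 ≈ 6.6718 (= sqrt(largest eigenvalue of A^T A))

||A||_2 = sigma_max(A) = sqrt(lambda_max(A^T A)). Form the symmetric matrix M = A^T A =
[[34, -13, -11],
 [-13, 9, 8],
 [-11, 8, 9]].
Its characteristic polynomial (trace, sum of principal 2x2 minors, determinant of M give the coefficients) is
  p(λ) = det(λ I - M) = λ^3 - 52λ^2 + 339λ - 256.
No integer candidate from the rational root theorem (±divisors of 256) is a root, so the roots are irrational. The cubic discriminant is Δ = 90391268 > 0, so there are three distinct real roots. p(0) = -256 and p(1) = 32 have opposite signs, so a root lies in (0, 1); Newton's method refines it to λ ≈ 0.8691. p(6) = 122 and p(7) = -88 have opposite signs, so a root lies in (6, 7); Newton's method refines it to λ ≈ 6.6174. p(44) = -828 and p(45) = 824 have opposite signs, so a root lies in (44, 45); Newton's method refines it to λ ≈ 44.5135. Check (Vieta): the three roots sum to 52, matching tr M = 52.
So the eigenvalues of A^T A are ≈ 0.8691, 6.6174, 44.5135 (all ≥ 0, as they must be for A^T A). The largest is λ_max ≈ 44.5135, hence ||A||_2 = sqrt(λ_max) ≈ 6.6718.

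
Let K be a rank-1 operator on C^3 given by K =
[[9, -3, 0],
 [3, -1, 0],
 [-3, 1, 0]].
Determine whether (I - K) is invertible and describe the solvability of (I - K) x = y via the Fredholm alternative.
(I - K) is invertible (det(I - K) = -7 ≠ 0), so for every y in C^3 the equation (I - K) x = y has a unique solution.

K has rank 1, so it is an outer product K = u v^T: every row of K is a multiple of one row vector. Reading off the entries, u = (3, 1, -1) and v = (3, -1, 0) (row i of K equals u_i·v^T). A rank-one matrix u v^T satisfies K u = u (v·u) and kills the (2)-dimensional subspace v^⊥, so its characteristic polynomial is lambda^2 (lambda - v·u) with v·u = tr K = 8. Hence the eigenvalues of I - K are 1 (multiplicity 2) and 1 - (8) = -7, so det(I - K) = -7. (Direct check: I - K =
[[-8, 3, 0],
 [-3, 2, 0],
 [3, -1, 1]]
has determinant -7.) The finite-dimensional Fredholm alternative says: either (I - K) is invertible, or ker(I - K) ≠ {0} and then range(I - K) = ker((I - K)^*)^⊥, with dim ker(I - K) = dim ker((I - K)^*). Since det(I - K) ≠ 0, 1 is not an eigenvalue of K and ker(I - K) = {0}, so we are in the first case: for every y there is a unique x = (I - K)^(-1) y. Explicitly, by the Sherman–Morrison formula, (I - u v^T)^(-1) = I + u v^T/(1 - v·u), i.e. (I - K)^(-1) = I + K/(-7).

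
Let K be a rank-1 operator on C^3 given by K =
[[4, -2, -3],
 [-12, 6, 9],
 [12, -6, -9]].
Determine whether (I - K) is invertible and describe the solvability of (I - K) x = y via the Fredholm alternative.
(I - K) is singular (det(I - K) = 0, i.e. 1 ∈ sigma(K)). (I - K) x = y is solvable iff y ⊥ ker((I - K)^*) = span{(4, -2, -3)}, i.e. iff 4y_1 - 2y_2 - 3y_3 = 0. When solvable, the solutions are x = y + c·(1, -3, 3), c arbitrary (ker(I - K) = span{(1, -3, 3)}, dimension 1).

K has rank 1, so it is an outer product K = u v^T: every row of K is a multiple of one row vector. Reading off the entries, u = (1, -3, 3) and v = (4, -2, -3) (row i of K equals u_i·v^T). A rank-one matrix u v^T satisfies K u = u (v·u) and kills the (2)-dimensional subspace v^⊥, so its characteristic polynomial is lambda^2 (lambda - v·u) with v·u = tr K = 1. Hence the eigenvalues of I - K are 1 (multiplicity 2) and 1 - (1) = 0, so det(I - K) = 0. (Direct check: I - K =
[[-3, 2, 3],
 [12, -5, -9],
 [-12, 6, 10]]
has determinant 0.) So 1 is an eigenvalue of K and (I - K) is not invertible. The finite-dimensional Fredholm alternative says: either (I - K) is invertible, or ker(I - K) ≠ {0} and then range(I - K) = ker((I - K)^*)^⊥, with dim ker(I - K) = dim ker((I - K)^*). We are in the second case, so we need both kernels. Kernel of I - K: (I - K) u = u - u (v·u) = u - u = 0, so ker(I - K) = span{u} = span{(1, -3, 3)} (it is exactly 1-dimensional because rank(I - K) = 2). Kernel of the adjoint: K is real, so (I - K)^* = I - K^T = I - v u^T, and (I - v u^T) v = v - v (u·v) = 0; hence ker((I - K)^*) = span{v} = span{(4, -2, -3)}. Therefore (I - K) x = y is solvable iff <y, v> = 0, i.e. iff 4y_1 - 2y_2 - 3y_3 = 0. When this holds, K y = u (v·y) = 0, so (I - K) y = y and x = y is a particular solution; the full solution set is the line x = y + c·u = y + c·(1, -3, 3), c ∈ C.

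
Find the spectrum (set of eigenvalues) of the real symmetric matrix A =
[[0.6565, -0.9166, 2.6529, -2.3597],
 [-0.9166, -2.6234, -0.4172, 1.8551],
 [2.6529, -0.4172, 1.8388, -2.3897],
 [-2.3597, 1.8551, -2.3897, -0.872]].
sigma(A) ≈ {-4, -2, -1, 6}

A is real symmetric, so its spectrum consists of real eigenvalues. Expanding the characteristic polynomial of the displayed matrix gives
  det(λ I - A) = p(λ) = λ^4 + (1)λ^3 + (-28)λ^2 + (-76)λ + (-48).
Solving p(λ) = 0 yields eigenvalues ≈ -4, -2, -1, 6. (A is shown rounded to 4 decimals, so these recover the underlying integer eigenvalues to within that precision.)
Verification: the trace of A = -1 equals the sum of eigenvalues -1, and det(A) ≈ -48.0005 matches the eigenvalue product -48.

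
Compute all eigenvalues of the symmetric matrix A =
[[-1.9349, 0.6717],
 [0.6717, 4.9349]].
sigma(A) ≈ {-2, 5}

A is real symmetric, so its spectrum consists of real eigenvalues. Expanding the characteristic polynomial of the displayed matrix gives
  det(λ I - A) = p(λ) = λ^2 + (-3)λ + (-10).
Solving p(λ) = 0 yields eigenvalues ≈ -2, 5. (A is shown rounded to 4 decimals, so these recover the underlying integer eigenvalues to within that precision.)
Verification: the trace of A = 3 equals the sum of eigenvalues 3, and det(A) ≈ -9.9997 matches the eigenvalue product -10.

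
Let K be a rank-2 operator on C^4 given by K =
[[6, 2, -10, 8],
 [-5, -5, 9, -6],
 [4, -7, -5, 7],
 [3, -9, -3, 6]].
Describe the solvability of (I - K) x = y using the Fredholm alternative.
(I - K) is invertible (det(I - K) = -4 ≠ 0), so for every y in C^4 the equation (I - K) x = y has a unique solution.

K has rank 2 and factors as K = U V^T = u1 v1^T + u2 v2^T with u1 = (2, -1, 3, 3), v1 = (2, -1, -3, 3), u2 = (-2, 3, 2, 3), v2 = (-1, -2, 2, -1) (multiplying out reproduces the displayed K). The nonzero eigenvalues of U V^T coincide with those of the 2 x 2 matrix G = V^T U = [[v1·u1, v1·u2], [v2·u1, v2·u2]] = [[5, -4], [3, -3]], and by the Sylvester determinant identity det(I_4 - U V^T) = det(I_2 - V^T U) = det([[-4, 4], [-3, 4]]) = (-4)(4) - (4)(-3) = -4. (Direct check: I - K =
[[-5, -2, 10, -8],
 [5, 6, -9, 6],
 [-4, 7, 6, -7],
 [-3, 9, 3, -5]]
has determinant -4.) The finite-dimensional Fredholm alternative says: either (I - K) is invertible, or ker(I - K) ≠ {0} and then range(I - K) = ker((I - K)^*)^⊥, with dim ker(I - K) = dim ker((I - K)^*). Since det(I - K) ≠ 0, 1 is not an eigenvalue of K and ker(I - K) = {0}, so we are in the first case: for every y there is a unique x = (I - K)^(-1) y. (Explicitly, by the Woodbury identity, (I - U V^T)^(-1) = I + U (I_2 - G)^(-1) V^T.)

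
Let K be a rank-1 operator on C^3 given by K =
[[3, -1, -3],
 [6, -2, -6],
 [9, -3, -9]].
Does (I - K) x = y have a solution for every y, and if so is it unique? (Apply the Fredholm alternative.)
(I - K) is invertible (det(I - K) = 9 ≠ 0), so for every y in C^3 the equation (I - K) x = y has a unique solution.

K has rank 1, so it is an outer product K = u v^T: every row of K is a multiple of one row vector. Reading off the entries, u = (-1, -2, -3) and v = (-3, 1, 3) (row i of K equals u_i·v^T). A rank-one matrix u v^T satisfies K u = u (v·u) and kills the (2)-dimensional subspace v^⊥, so its characteristic polynomial is lambda^2 (lambda - v·u) with v·u = tr K = -8. Hence the eigenvalues of I - K are 1 (multiplicity 2) and 1 - (-8) = 9, so det(I - K) = 9. (Direct check: I - K =
[[-2, 1, 3],
 [-6, 3, 6],
 [-9, 3, 10]]
has determinant 9.) The finite-dimensional Fredholm alternative says: either (I - K) is invertible, or ker(I - K) ≠ {0} and then range(I - K) = ker((I - K)^*)^⊥, with dim ker(I - K) = dim ker((I - K)^*). Since det(I - K) ≠ 0, 1 is not an eigenvalue of K and ker(I - K) = {0}, so we are in the first case: for every y there is a unique x = (I - K)^(-1) y. Explicitly, by the Sherman–Morrison formula, (I - u v^T)^(-1) = I + u v^T/(1 - v·u), i.e. (I - K)^(-1) = I + K/(9).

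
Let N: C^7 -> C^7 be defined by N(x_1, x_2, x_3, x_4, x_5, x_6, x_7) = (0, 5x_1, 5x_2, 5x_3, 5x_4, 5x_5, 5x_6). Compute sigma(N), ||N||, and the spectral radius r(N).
sigma(N) = {0}; ||N|| = 5; r(N) = 0. (N is nilpotent with N^7 = 0.)

On C^7, N is a strictly lower-triangular matrix with 5 on the subdiagonal and zeros elsewhere, so its characteristic polynomial is lambda^7 and every eigenvalue is 0: sigma(N) = {0}. For the operator norm, N e_i = 5e_{i+1} for i = 1, ..., 6 and N e_7 = 0, so the singular values of N are 5 (with multiplicity 6) and 0; hence ||N|| = 5. The spectral radius r(N) = max|lambda| = 0. Note ||N|| > r(N) — characteristic of non-normal nilpotent operators. Indeed N^7 = 0.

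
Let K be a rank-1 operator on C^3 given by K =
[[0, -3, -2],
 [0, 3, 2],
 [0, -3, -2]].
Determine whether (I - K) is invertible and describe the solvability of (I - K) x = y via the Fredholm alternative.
(I - K) is singular (det(I - K) = 0, i.e. 1 ∈ sigma(K)). (I - K) x = y is solvable iff y ⊥ ker((I - K)^*) = span{(0, -3, -2)}, i.e. iff -3y_2 - 2y_3 = 0. When solvable, the solutions are x = y + c·(1, -1, 1), c arbitrary (ker(I - K) = span{(1, -1, 1)}, dimension 1).

K has rank 1, so it is an outer product K = u v^T: every row of K is a multiple of one row vector. Reading off the entries, u = (1, -1, 1) and v = (0, -3, -2) (row i of K equals u_i·v^T). A rank-one matrix u v^T satisfies K u = u (v·u) and kills the (2)-dimensional subspace v^⊥, so its characteristic polynomial is lambda^2 (lambda - v·u) with v·u = tr K = 1. Hence the eigenvalues of I - K are 1 (multiplicity 2) and 1 - (1) = 0, so det(I - K) = 0. (Direct check: I - K =
[[1, 3, 2],
 [0, -2, -2],
 [0, 3, 3]]
has determinant 0.) So 1 is an eigenvalue of K and (I - K) is not invertible. The finite-dimensional Fredholm alternative says: either (I - K) is invertible, or ker(I - K) ≠ {0} and then range(I - K) = ker((I - K)^*)^⊥, with dim ker(I - K) = dim ker((I - K)^*). We are in the second case, so we need both kernels. Kernel of I - K: (I - K) u = u - u (v·u) = u - u = 0, so ker(I - K) = span{u} = span{(1, -1, 1)} (it is exactly 1-dimensional because rank(I - K) = 2). Kernel of the adjoint: K is real, so (I - K)^* = I - K^T = I - v u^T, and (I - v u^T) v = v - v (u·v) = 0; hence ker((I - K)^*) = span{v} = span{(0, -3, -2)}. Therefore (I - K) x = y is solvable iff <y, v> = 0, i.e. iff -3y_2 - 2y_3 = 0. When this holds, K y = u (v·y) = 0, so (I - K) y = y and x = y is a particular solution; the full solution set is the line x = y + c·u = y + c·(1, -1, 1), c ∈ C.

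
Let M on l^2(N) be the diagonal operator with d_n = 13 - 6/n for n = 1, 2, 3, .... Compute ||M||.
||M|| = 13

For a diagonal operator on l^2 with entries d_n, ||M|| = sup_n |d_n|. Here d_1 = 7, d_2 = 10, ..., and d_n = 13 - 6/n increases monotonically toward 13. All terms lie in [7, 13), so |d_n| = d_n and the supremum is the limit 13, which is not attained by any individual d_n. Hence ||M|| = 13.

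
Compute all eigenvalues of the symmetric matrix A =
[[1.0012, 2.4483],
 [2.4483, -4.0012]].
sigma(A) ≈ {-5, 2}

A is real symmetric, so its spectrum consists of real eigenvalues. Expanding the characteristic polynomial of the displayed matrix gives
  det(λ I - A) = p(λ) = λ^2 + (3)λ + (-10).
Solving p(λ) = 0 yields eigenvalues ≈ -5, 2. (A is shown rounded to 4 decimals, so these recover the underlying integer eigenvalues to within that precision.)
Verification: the trace of A = -3 equals the sum of eigenvalues -3, and det(A) ≈ -10.0002 matches the eigenvalue product -10.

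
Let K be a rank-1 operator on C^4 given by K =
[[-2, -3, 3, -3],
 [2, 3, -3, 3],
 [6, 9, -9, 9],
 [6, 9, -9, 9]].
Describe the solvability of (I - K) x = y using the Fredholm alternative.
(I - K) is singular (det(I - K) = 0, i.e. 1 ∈ sigma(K)). (I - K) x = y is solvable iff y ⊥ ker((I - K)^*) = span{(-2, -3, 3, -3)}, i.e. iff -2y_1 - 3y_2 + 3y_3 - 3y_4 = 0. When solvable, the solutions are x = y + c·(1, -1, -3, -3), c arbitrary (ker(I - K) = span{(1, -1, -3, -3)}, dimension 1).

K has rank 1, so it is an outer product K = u v^T: every row of K is a multiple of one row vector. Reading off the entries, u = (1, -1, -3, -3) and v = (-2, -3, 3, -3) (row i of K equals u_i·v^T). A rank-one matrix u v^T satisfies K u = u (v·u) and kills the (3)-dimensional subspace v^⊥, so its characteristic polynomial is lambda^3 (lambda - v·u) with v·u = tr K = 1. Hence the eigenvalues of I - K are 1 (multiplicity 3) and 1 - (1) = 0, so det(I - K) = 0. (Direct check: I - K =
[[3, 3, -3, 3],
 [-2, -2, 3, -3],
 [-6, -9, 10, -9],
 [-6, -9, 9, -8]]
has determinant 0.) So 1 is an eigenvalue of K and (I - K) is not invertible. The finite-dimensional Fredholm alternative says: either (I - K) is invertible, or ker(I - K) ≠ {0} and then range(I - K) = ker((I - K)^*)^⊥, with dim ker(I - K) = dim ker((I - K)^*). We are in the second case, so we need both kernels. Kernel of I - K: (I - K) u = u - u (v·u) = u - u = 0, so ker(I - K) = span{u} = span{(1, -1, -3, -3)} (it is exactly 1-dimensional because rank(I - K) = 3). Kernel of the adjoint: K is real, so (I - K)^* = I - K^T = I - v u^T, and (I - v u^T) v = v - v (u·v) = 0; hence ker((I - K)^*) = span{v} = span{(-2, -3, 3, -3)}. Therefore (I - K) x = y is solvable iff <y, v> = 0, i.e. iff -2y_1 - 3y_2 + 3y_3 - 3y_4 = 0. When this holds, K y = u (v·y) = 0, so (I - K) y = y and x = y is a particular solution; the full solution set is the line x = y + c·u = y + c·(1, -1, -3, -3), c ∈ C.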